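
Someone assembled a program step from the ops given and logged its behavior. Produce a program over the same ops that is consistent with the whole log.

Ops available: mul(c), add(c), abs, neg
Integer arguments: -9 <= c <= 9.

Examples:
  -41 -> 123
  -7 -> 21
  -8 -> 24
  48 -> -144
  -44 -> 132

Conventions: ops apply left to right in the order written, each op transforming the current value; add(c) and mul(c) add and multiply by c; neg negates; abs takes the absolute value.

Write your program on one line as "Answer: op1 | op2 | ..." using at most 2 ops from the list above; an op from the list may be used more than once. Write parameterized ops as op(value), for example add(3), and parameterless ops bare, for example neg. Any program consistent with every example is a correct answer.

neg | mul(3)

Check, running the answer program on each example:
  -41 -> 41 -> 123
  -7 -> 7 -> 21
  -8 -> 8 -> 24
  48 -> -48 -> -144
  -44 -> 44 -> 132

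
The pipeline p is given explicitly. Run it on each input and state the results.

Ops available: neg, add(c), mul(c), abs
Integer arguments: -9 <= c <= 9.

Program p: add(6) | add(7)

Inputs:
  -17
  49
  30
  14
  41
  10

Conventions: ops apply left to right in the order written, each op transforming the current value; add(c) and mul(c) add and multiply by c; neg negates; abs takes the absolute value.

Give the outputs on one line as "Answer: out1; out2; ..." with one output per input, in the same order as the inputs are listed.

Execution, op by op:
  -17 -> -11 -> -4
  49 -> 55 -> 62
  30 -> 36 -> 43
  14 -> 20 -> 27
  41 -> 47 -> 54
  10 -> 16 -> 23

-4; 62; 43; 27; 54; 23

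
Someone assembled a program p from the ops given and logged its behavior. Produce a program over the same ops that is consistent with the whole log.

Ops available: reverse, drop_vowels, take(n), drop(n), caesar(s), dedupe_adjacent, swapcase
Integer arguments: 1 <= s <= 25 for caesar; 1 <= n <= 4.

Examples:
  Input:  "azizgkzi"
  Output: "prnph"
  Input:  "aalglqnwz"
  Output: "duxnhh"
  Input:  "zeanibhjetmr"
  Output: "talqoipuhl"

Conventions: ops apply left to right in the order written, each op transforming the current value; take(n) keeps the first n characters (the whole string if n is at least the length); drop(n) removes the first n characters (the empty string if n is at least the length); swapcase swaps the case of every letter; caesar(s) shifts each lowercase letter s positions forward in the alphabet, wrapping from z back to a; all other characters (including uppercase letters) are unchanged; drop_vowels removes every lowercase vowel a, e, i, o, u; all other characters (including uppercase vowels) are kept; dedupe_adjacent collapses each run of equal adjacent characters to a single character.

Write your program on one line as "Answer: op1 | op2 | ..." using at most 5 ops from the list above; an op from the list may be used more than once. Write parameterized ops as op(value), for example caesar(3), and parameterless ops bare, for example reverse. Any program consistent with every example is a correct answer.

caesar(7) | caesar(2) | drop_vowels | caesar(24) | reverse

Check, running the answer program on each example:
  "azizgkzi" -> "hgpgnrgp" -> "jiriptir" -> "jrptr" -> "hpnrp" -> "prnph"
  "aalglqnwz" -> "hhsnsxudg" -> "jjupuzwfi" -> "jjpzwf" -> "hhnxud" -> "duxnhh"
  "zeanibhjetmr" -> "glhupioqlaty" -> "injwrkqsncva" -> "njwrkqsncv" -> "lhupioqlat" -> "talqoipuhl"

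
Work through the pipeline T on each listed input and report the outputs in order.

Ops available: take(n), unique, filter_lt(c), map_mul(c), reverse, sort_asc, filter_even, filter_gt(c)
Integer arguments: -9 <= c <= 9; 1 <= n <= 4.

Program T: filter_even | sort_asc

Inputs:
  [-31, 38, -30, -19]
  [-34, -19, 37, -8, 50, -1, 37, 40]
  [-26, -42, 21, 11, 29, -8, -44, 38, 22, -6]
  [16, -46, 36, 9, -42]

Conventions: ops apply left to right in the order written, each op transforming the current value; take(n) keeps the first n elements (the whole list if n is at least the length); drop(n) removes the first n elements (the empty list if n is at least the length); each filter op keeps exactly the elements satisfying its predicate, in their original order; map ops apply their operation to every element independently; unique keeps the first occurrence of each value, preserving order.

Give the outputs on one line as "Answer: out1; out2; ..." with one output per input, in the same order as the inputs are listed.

Execution, op by op:
  [-31, 38, -30, -19] -> [38, -30] -> [-30, 38]
  [-34, -19, 37, -8, 50, -1, 37, 40] -> [-34, -8, 50, 40] -> [-34, -8, 40, 50]
  [-26, -42, 21, 11, 29, -8, -44, 38, 22, -6] -> [-26, -42, -8, -44, 38, 22, -6] -> [-44, -42, -26, -8, -6, 22, 38]
  [16, -46, 36, 9, -42] -> [16, -46, 36, -42] -> [-46, -42, 16, 36]

[-30, 38]; [-34, -8, 40, 50]; [-44, -42, -26, -8, -6, 22, 38]; [-46, -42, 16, 36]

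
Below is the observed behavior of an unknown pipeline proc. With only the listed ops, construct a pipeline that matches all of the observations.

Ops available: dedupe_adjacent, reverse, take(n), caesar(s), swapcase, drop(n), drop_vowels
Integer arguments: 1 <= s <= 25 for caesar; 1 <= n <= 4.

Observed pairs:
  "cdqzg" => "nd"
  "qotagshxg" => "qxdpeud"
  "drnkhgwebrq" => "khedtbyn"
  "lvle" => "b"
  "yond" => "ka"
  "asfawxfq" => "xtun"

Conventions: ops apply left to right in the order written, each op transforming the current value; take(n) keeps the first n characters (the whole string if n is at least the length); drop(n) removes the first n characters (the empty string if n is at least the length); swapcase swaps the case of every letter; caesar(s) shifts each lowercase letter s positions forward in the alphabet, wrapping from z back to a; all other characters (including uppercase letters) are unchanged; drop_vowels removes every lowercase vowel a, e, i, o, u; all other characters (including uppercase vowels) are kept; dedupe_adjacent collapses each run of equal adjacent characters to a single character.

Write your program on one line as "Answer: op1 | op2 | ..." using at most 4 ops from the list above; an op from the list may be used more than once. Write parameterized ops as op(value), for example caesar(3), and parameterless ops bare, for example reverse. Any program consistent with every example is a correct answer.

caesar(9) | drop(2) | drop_vowels | caesar(14)

Check, running the answer program on each example:
  "cdqzg" -> "lmzip" -> "zip" -> "zp" -> "nd"
  "qotagshxg" -> "zxcjpbqgp" -> "cjpbqgp" -> "cjpbqgp" -> "qxdpeud"
  "drnkhgwebrq" -> "mawtqpfnkaz" -> "wtqpfnkaz" -> "wtqpfnkz" -> "khedtbyn"
  "lvle" -> "ueun" -> "un" -> "n" -> "b"
  "yond" -> "hxwm" -> "wm" -> "wm" -> "ka"
  "asfawxfq" -> "jbojfgoz" -> "ojfgoz" -> "jfgz" -> "xtun"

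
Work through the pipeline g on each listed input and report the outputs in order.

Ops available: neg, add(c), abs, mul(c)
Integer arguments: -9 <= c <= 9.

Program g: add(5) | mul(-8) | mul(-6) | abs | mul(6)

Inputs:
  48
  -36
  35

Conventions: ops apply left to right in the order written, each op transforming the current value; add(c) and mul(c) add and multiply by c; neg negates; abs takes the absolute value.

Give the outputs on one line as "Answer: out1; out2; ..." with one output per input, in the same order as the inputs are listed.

15264; 8928; 11520

Execution, op by op:
  48 -> 53 -> -424 -> 2544 -> 2544 -> 15264
  -36 -> -31 -> 248 -> -1488 -> 1488 -> 8928
  35 -> 40 -> -320 -> 1920 -> 1920 -> 11520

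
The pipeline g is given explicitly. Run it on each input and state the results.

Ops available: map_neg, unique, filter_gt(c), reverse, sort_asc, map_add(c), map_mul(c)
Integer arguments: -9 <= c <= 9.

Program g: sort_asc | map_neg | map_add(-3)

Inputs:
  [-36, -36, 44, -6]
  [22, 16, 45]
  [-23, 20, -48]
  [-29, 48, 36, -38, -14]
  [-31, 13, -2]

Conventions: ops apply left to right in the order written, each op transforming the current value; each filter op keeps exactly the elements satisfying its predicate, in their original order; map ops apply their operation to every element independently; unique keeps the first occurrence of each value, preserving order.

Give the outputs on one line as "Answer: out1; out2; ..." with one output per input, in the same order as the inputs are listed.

[33, 33, 3, -47]; [-19, -25, -48]; [45, 20, -23]; [35, 26, 11, -39, -51]; [28, -1, -16]

Execution, op by op:
  [-36, -36, 44, -6] -> [-36, -36, -6, 44] -> [36, 36, 6, -44] -> [33, 33, 3, -47]
  [22, 16, 45] -> [16, 22, 45] -> [-16, -22, -45] -> [-19, -25, -48]
  [-23, 20, -48] -> [-48, -23, 20] -> [48, 23, -20] -> [45, 20, -23]
  [-29, 48, 36, -38, -14] -> [-38, -29, -14, 36, 48] -> [38, 29, 14, -36, -48] -> [35, 26, 11, -39, -51]
  [-31, 13, -2] -> [-31, -2, 13] -> [31, 2, -13] -> [28, -1, -16]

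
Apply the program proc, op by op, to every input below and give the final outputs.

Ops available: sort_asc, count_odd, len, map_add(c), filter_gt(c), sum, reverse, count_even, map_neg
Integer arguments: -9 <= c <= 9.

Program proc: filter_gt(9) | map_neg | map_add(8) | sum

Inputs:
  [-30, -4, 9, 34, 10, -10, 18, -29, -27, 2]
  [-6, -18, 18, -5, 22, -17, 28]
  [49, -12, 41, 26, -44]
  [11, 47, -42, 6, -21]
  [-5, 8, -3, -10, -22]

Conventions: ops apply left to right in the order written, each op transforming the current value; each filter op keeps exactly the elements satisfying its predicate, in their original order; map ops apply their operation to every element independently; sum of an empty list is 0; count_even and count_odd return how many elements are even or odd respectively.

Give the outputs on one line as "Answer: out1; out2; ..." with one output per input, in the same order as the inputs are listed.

-38; -44; -92; -42; 0

Execution, op by op:
  [-30, -4, 9, 34, 10, -10, 18, -29, -27, 2] -> [34, 10, 18] -> [-34, -10, -18] -> [-26, -2, -10] -> -38
  [-6, -18, 18, -5, 22, -17, 28] -> [18, 22, 28] -> [-18, -22, -28] -> [-10, -14, -20] -> -44
  [49, -12, 41, 26, -44] -> [49, 41, 26] -> [-49, -41, -26] -> [-41, -33, -18] -> -92
  [11, 47, -42, 6, -21] -> [11, 47] -> [-11, -47] -> [-3, -39] -> -42
  [-5, 8, -3, -10, -22] -> [] -> [] -> [] -> 0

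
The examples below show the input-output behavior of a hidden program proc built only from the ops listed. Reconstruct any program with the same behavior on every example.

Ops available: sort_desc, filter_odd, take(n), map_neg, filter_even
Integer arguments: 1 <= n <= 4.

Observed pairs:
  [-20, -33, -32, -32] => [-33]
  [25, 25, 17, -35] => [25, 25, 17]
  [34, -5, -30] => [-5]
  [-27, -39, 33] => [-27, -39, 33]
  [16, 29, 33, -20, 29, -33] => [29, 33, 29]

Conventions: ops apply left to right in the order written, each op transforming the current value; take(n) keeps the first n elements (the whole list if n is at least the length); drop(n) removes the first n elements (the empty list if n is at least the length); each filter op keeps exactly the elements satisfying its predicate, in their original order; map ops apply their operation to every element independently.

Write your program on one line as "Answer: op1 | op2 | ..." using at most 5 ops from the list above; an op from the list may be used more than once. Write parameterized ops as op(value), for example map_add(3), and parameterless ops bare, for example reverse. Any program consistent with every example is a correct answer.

map_neg | filter_odd | map_neg | take(3)

Check, running the answer program on each example:
  [-20, -33, -32, -32] -> [20, 33, 32, 32] -> [33] -> [-33] -> [-33]
  [25, 25, 17, -35] -> [-25, -25, -17, 35] -> [-25, -25, -17, 35] -> [25, 25, 17, -35] -> [25, 25, 17]
  [34, -5, -30] -> [-34, 5, 30] -> [5] -> [-5] -> [-5]
  [-27, -39, 33] -> [27, 39, -33] -> [27, 39, -33] -> [-27, -39, 33] -> [-27, -39, 33]
  [16, 29, 33, -20, 29, -33] -> [-16, -29, -33, 20, -29, 33] -> [-29, -33, -29, 33] -> [29, 33, 29, -33] -> [29, 33, 29]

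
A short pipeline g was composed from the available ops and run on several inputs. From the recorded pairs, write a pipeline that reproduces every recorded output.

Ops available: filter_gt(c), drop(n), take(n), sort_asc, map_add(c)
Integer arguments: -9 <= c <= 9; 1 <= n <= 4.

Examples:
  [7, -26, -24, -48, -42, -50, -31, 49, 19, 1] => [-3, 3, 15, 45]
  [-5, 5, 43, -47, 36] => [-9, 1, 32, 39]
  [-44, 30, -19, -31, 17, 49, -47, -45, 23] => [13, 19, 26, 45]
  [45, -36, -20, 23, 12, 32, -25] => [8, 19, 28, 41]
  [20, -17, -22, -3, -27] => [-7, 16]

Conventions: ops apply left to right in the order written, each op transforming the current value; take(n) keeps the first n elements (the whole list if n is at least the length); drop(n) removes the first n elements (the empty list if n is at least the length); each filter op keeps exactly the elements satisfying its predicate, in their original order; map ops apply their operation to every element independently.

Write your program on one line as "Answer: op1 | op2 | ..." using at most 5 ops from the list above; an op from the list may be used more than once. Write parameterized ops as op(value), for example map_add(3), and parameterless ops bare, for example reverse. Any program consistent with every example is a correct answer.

filter_gt(-8) | map_add(-5) | map_add(2) | sort_asc | map_add(-1)

Check, running the answer program on each example:
  [7, -26, -24, -48, -42, -50, -31, 49, 19, 1] -> [7, 49, 19, 1] -> [2, 44, 14, -4] -> [4, 46, 16, -2] -> [-2, 4, 16, 46] -> [-3, 3, 15, 45]
  [-5, 5, 43, -47, 36] -> [-5, 5, 43, 36] -> [-10, 0, 38, 31] -> [-8, 2, 40, 33] -> [-8, 2, 33, 40] -> [-9, 1, 32, 39]
  [-44, 30, -19, -31, 17, 49, -47, -45, 23] -> [30, 17, 49, 23] -> [25, 12, 44, 18] -> [27, 14, 46, 20] -> [14, 20, 27, 46] -> [13, 19, 26, 45]
  [45, -36, -20, 23, 12, 32, -25] -> [45, 23, 12, 32] -> [40, 18, 7, 27] -> [42, 20, 9, 29] -> [9, 20, 29, 42] -> [8, 19, 28, 41]
  [20, -17, -22, -3, -27] -> [20, -3] -> [15, -8] -> [17, -6] -> [-6, 17] -> [-7, 16]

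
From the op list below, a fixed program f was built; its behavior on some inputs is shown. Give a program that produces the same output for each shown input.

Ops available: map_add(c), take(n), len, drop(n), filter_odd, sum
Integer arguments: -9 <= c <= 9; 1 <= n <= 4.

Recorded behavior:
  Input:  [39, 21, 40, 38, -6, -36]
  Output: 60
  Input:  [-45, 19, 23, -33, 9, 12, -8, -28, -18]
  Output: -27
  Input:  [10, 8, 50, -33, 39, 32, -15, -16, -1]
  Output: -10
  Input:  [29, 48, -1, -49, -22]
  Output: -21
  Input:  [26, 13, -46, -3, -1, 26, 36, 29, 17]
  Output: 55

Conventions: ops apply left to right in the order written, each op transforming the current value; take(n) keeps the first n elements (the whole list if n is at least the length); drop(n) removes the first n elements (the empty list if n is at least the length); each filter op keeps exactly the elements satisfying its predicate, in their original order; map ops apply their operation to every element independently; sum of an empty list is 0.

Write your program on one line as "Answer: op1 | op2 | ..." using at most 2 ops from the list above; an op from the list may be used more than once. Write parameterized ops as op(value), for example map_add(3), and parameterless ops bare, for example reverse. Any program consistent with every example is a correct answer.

filter_odd | sum

Check, running the answer program on each example:
  [39, 21, 40, 38, -6, -36] -> [39, 21] -> 60
  [-45, 19, 23, -33, 9, 12, -8, -28, -18] -> [-45, 19, 23, -33, 9] -> -27
  [10, 8, 50, -33, 39, 32, -15, -16, -1] -> [-33, 39, -15, -1] -> -10
  [29, 48, -1, -49, -22] -> [29, -1, -49] -> -21
  [26, 13, -46, -3, -1, 26, 36, 29, 17] -> [13, -3, -1, 29, 17] -> 55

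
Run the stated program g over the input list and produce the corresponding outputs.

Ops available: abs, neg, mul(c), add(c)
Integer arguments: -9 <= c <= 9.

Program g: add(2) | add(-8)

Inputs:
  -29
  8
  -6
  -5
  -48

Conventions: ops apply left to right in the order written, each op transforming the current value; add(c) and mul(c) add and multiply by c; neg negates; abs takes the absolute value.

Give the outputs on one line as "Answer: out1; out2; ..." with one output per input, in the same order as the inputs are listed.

-35; 2; -12; -11; -54

Execution, op by op:
  -29 -> -27 -> -35
  8 -> 10 -> 2
  -6 -> -4 -> -12
  -5 -> -3 -> -11
  -48 -> -46 -> -54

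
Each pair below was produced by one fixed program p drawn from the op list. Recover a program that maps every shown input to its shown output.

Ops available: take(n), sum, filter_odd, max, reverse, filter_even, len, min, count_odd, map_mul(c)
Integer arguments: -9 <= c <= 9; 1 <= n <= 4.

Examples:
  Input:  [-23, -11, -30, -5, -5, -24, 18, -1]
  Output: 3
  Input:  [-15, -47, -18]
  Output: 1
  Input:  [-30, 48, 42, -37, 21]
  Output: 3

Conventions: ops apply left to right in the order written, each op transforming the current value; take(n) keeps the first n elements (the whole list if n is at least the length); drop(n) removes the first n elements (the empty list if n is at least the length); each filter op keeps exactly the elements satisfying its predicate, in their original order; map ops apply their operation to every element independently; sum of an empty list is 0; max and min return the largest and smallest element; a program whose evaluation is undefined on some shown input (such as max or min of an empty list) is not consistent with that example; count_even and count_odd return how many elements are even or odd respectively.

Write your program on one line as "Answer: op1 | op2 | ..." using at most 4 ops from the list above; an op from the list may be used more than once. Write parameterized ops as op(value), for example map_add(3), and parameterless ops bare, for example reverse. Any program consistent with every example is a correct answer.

map_mul(5) | filter_even | len

Check, running the answer program on each example:
  [-23, -11, -30, -5, -5, -24, 18, -1] -> [-115, -55, -150, -25, -25, -120, 90, -5] -> [-150, -120, 90] -> 3
  [-15, -47, -18] -> [-75, -235, -90] -> [-90] -> 1
  [-30, 48, 42, -37, 21] -> [-150, 240, 210, -185, 105] -> [-150, 240, 210] -> 3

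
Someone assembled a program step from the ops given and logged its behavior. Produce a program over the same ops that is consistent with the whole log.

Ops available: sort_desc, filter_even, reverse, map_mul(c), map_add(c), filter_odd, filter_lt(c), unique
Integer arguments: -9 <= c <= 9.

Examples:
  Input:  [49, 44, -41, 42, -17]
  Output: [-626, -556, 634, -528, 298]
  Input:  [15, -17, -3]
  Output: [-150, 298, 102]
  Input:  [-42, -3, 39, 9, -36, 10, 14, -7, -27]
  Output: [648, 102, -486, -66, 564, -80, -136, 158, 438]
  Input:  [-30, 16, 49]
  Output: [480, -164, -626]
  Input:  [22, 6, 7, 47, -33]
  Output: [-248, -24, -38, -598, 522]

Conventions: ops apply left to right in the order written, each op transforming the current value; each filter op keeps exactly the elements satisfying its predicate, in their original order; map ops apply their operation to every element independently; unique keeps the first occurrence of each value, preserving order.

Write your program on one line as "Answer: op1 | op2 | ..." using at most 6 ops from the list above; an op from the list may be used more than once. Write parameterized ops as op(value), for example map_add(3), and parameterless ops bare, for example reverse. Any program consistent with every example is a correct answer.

map_add(-4) | map_mul(2) | map_add(-1) | map_mul(-7) | map_add(-3)

Check, running the answer program on each example:
  [49, 44, -41, 42, -17] -> [45, 40, -45, 38, -21] -> [90, 80, -90, 76, -42] -> [89, 79, -91, 75, -43] -> [-623, -553, 637, -525, 301] -> [-626, -556, 634, -528, 298]
  [15, -17, -3] -> [11, -21, -7] -> [22, -42, -14] -> [21, -43, -15] -> [-147, 301, 105] -> [-150, 298, 102]
  [-42, -3, 39, 9, -36, 10, 14, -7, -27] -> [-46, -7, 35, 5, -40, 6, 10, -11, -31] -> [-92, -14, 70, 10, -80, 12, 20, -22, -62] -> [-93, -15, 69, 9, -81, 11, 19, -23, -63] -> [651, 105, -483, -63, 567, -77, -133, 161, 441] -> [648, 102, -486, -66, 564, -80, -136, 158, 438]
  [-30, 16, 49] -> [-34, 12, 45] -> [-68, 24, 90] -> [-69, 23, 89] -> [483, -161, -623] -> [480, -164, -626]
  [22, 6, 7, 47, -33] -> [18, 2, 3, 43, -37] -> [36, 4, 6, 86, -74] -> [35, 3, 5, 85, -75] -> [-245, -21, -35, -595, 525] -> [-248, -24, -38, -598, 522]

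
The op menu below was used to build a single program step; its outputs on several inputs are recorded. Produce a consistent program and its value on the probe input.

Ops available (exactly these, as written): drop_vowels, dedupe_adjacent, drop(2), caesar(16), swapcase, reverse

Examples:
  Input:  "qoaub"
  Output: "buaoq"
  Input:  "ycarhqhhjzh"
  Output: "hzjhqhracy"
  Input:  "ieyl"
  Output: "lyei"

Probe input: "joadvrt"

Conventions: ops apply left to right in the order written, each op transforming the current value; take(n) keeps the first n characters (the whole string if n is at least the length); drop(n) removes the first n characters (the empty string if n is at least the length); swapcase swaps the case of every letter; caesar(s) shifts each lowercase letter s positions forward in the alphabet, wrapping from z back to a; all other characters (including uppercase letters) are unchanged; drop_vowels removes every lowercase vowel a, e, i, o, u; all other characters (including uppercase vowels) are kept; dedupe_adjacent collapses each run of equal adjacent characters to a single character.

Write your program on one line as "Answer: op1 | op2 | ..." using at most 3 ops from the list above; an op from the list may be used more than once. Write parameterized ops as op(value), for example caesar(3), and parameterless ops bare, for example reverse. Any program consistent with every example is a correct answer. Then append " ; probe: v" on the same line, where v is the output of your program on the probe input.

dedupe_adjacent | reverse ; probe: "trvdaoj"

Check, running the answer program on each example:
  "qoaub" -> "qoaub" -> "buaoq"
  "ycarhqhhjzh" -> "ycarhqhjzh" -> "hzjhqhracy"
  "ieyl" -> "ieyl" -> "lyei"
  probe: "joadvrt" -> "joadvrt" -> "trvdaoj"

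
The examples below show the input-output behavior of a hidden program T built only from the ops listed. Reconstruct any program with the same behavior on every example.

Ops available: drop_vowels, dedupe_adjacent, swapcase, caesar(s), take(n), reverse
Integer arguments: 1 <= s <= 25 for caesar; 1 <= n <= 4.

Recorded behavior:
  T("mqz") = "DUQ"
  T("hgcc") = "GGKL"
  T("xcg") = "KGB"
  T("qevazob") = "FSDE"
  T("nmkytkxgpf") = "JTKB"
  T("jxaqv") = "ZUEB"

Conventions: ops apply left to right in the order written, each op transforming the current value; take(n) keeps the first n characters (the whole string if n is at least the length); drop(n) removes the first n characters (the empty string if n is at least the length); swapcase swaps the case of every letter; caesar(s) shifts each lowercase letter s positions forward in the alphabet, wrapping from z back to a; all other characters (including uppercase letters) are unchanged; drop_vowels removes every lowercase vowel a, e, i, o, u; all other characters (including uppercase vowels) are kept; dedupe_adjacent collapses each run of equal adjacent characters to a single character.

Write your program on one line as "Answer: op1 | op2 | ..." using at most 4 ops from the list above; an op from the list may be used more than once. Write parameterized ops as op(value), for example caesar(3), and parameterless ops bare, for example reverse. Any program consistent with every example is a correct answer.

caesar(4) | reverse | swapcase | take(4)

Check, running the answer program on each example:
  "mqz" -> "qud" -> "duq" -> "DUQ" -> "DUQ"
  "hgcc" -> "lkgg" -> "ggkl" -> "GGKL" -> "GGKL"
  "xcg" -> "bgk" -> "kgb" -> "KGB" -> "KGB"
  "qevazob" -> "uizedsf" -> "fsdeziu" -> "FSDEZIU" -> "FSDE"
  "nmkytkxgpf" -> "rqocxobktj" -> "jtkboxcoqr" -> "JTKBOXCOQR" -> "JTKB"
  "jxaqv" -> "nbeuz" -> "zuebn" -> "ZUEBN" -> "ZUEB"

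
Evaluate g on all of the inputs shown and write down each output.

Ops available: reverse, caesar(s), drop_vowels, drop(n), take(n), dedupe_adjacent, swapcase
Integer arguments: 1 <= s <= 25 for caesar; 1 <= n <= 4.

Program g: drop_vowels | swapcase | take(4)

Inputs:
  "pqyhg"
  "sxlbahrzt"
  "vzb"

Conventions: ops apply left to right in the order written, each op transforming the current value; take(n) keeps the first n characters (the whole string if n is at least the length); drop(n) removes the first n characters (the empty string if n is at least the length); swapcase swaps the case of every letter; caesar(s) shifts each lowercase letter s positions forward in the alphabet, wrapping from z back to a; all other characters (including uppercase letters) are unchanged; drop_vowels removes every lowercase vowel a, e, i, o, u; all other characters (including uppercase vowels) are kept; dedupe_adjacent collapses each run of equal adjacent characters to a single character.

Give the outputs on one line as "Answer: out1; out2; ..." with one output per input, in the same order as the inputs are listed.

Execution, op by op:
  "pqyhg" -> "pqyhg" -> "PQYHG" -> "PQYH"
  "sxlbahrzt" -> "sxlbhrzt" -> "SXLBHRZT" -> "SXLB"
  "vzb" -> "vzb" -> "VZB" -> "VZB"

"PQYH"; "SXLB"; "VZB"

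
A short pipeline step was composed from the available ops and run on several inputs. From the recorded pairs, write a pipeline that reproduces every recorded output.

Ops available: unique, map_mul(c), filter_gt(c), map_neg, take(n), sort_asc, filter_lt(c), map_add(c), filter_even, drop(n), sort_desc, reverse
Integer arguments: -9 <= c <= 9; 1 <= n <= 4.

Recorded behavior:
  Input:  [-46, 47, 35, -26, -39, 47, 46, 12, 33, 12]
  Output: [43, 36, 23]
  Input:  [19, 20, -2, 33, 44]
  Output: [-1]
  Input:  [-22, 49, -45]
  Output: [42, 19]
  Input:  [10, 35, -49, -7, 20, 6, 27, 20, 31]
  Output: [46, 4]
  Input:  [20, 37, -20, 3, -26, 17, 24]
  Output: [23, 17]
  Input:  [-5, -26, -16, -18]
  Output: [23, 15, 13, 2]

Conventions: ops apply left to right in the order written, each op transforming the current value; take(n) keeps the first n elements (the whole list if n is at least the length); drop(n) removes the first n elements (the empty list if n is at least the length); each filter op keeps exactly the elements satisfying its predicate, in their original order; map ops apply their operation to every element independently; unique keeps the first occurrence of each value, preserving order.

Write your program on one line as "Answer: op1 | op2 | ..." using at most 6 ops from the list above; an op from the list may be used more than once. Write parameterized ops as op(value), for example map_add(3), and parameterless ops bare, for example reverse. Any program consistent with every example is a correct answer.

sort_desc | sort_asc | map_add(3) | map_neg | unique | filter_gt(-2)

Check, running the answer program on each example:
  [-46, 47, 35, -26, -39, 47, 46, 12, 33, 12] -> [47, 47, 46, 35, 33, 12, 12, -26, -39, -46] -> [-46, -39, -26, 12, 12, 33, 35, 46, 47, 47] -> [-43, -36, -23, 15, 15, 36, 38, 49, 50, 50] -> [43, 36, 23, -15, -15, -36, -38, -49, -50, -50] -> [43, 36, 23, -15, -36, -38, -49, -50] -> [43, 36, 23]
  [19, 20, -2, 33, 44] -> [44, 33, 20, 19, -2] -> [-2, 19, 20, 33, 44] -> [1, 22, 23, 36, 47] -> [-1, -22, -23, -36, -47] -> [-1, -22, -23, -36, -47] -> [-1]
  [-22, 49, -45] -> [49, -22, -45] -> [-45, -22, 49] -> [-42, -19, 52] -> [42, 19, -52] -> [42, 19, -52] -> [42, 19]
  [10, 35, -49, -7, 20, 6, 27, 20, 31] -> [35, 31, 27, 20, 20, 10, 6, -7, -49] -> [-49, -7, 6, 10, 20, 20, 27, 31, 35] -> [-46, -4, 9, 13, 23, 23, 30, 34, 38] -> [46, 4, -9, -13, -23, -23, -30, -34, -38] -> [46, 4, -9, -13, -23, -30, -34, -38] -> [46, 4]
  [20, 37, -20, 3, -26, 17, 24] -> [37, 24, 20, 17, 3, -20, -26] -> [-26, -20, 3, 17, 20, 24, 37] -> [-23, -17, 6, 20, 23, 27, 40] -> [23, 17, -6, -20, -23, -27, -40] -> [23, 17, -6, -20, -23, -27, -40] -> [23, 17]
  [-5, -26, -16, -18] -> [-5, -16, -18, -26] -> [-26, -18, -16, -5] -> [-23, -15, -13, -2] -> [23, 15, 13, 2] -> [23, 15, 13, 2] -> [23, 15, 13, 2]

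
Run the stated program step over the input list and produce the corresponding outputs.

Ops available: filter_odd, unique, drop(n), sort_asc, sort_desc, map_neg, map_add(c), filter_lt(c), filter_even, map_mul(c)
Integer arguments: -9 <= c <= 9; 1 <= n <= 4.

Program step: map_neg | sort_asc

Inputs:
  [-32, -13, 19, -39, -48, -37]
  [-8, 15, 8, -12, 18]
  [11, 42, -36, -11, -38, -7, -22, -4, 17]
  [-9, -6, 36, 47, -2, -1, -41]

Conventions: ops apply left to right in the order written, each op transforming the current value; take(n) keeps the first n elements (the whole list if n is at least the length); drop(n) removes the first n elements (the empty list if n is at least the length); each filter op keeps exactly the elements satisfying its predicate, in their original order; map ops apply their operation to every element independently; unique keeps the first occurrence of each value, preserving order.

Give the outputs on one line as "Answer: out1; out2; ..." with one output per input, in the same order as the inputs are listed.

Execution, op by op:
  [-32, -13, 19, -39, -48, -37] -> [32, 13, -19, 39, 48, 37] -> [-19, 13, 32, 37, 39, 48]
  [-8, 15, 8, -12, 18] -> [8, -15, -8, 12, -18] -> [-18, -15, -8, 8, 12]
  [11, 42, -36, -11, -38, -7, -22, -4, 17] -> [-11, -42, 36, 11, 38, 7, 22, 4, -17] -> [-42, -17, -11, 4, 7, 11, 22, 36, 38]
  [-9, -6, 36, 47, -2, -1, -41] -> [9, 6, -36, -47, 2, 1, 41] -> [-47, -36, 1, 2, 6, 9, 41]

[-19, 13, 32, 37, 39, 48]; [-18, -15, -8, 8, 12]; [-42, -17, -11, 4, 7, 11, 22, 36, 38]; [-47, -36, 1, 2, 6, 9, 41]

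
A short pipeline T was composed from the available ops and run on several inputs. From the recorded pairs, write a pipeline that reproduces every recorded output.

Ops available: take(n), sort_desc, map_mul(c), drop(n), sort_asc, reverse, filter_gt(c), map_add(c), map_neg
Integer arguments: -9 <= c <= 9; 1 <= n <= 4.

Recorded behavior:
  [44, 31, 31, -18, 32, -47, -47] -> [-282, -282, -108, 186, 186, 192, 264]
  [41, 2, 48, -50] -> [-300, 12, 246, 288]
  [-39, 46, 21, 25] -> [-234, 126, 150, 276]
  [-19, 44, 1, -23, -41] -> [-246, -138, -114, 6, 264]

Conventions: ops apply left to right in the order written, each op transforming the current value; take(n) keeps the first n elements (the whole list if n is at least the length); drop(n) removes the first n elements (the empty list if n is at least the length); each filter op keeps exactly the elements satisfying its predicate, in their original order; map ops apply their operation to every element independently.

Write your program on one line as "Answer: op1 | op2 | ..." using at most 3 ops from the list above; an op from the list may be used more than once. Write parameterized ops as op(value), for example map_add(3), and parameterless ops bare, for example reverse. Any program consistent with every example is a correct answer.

map_neg | map_mul(-6) | sort_asc

Check, running the answer program on each example:
  [44, 31, 31, -18, 32, -47, -47] -> [-44, -31, -31, 18, -32, 47, 47] -> [264, 186, 186, -108, 192, -282, -282] -> [-282, -282, -108, 186, 186, 192, 264]
  [41, 2, 48, -50] -> [-41, -2, -48, 50] -> [246, 12, 288, -300] -> [-300, 12, 246, 288]
  [-39, 46, 21, 25] -> [39, -46, -21, -25] -> [-234, 276, 126, 150] -> [-234, 126, 150, 276]
  [-19, 44, 1, -23, -41] -> [19, -44, -1, 23, 41] -> [-114, 264, 6, -138, -246] -> [-246, -138, -114, 6, 264]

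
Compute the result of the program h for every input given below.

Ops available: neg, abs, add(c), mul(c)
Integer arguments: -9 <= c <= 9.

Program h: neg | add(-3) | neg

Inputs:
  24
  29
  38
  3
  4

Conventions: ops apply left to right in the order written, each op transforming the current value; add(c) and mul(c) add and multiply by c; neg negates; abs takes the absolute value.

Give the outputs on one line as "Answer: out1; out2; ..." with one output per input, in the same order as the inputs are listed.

27; 32; 41; 6; 7

Execution, op by op:
  24 -> -24 -> -27 -> 27
  29 -> -29 -> -32 -> 32
  38 -> -38 -> -41 -> 41
  3 -> -3 -> -6 -> 6
  4 -> -4 -> -7 -> 7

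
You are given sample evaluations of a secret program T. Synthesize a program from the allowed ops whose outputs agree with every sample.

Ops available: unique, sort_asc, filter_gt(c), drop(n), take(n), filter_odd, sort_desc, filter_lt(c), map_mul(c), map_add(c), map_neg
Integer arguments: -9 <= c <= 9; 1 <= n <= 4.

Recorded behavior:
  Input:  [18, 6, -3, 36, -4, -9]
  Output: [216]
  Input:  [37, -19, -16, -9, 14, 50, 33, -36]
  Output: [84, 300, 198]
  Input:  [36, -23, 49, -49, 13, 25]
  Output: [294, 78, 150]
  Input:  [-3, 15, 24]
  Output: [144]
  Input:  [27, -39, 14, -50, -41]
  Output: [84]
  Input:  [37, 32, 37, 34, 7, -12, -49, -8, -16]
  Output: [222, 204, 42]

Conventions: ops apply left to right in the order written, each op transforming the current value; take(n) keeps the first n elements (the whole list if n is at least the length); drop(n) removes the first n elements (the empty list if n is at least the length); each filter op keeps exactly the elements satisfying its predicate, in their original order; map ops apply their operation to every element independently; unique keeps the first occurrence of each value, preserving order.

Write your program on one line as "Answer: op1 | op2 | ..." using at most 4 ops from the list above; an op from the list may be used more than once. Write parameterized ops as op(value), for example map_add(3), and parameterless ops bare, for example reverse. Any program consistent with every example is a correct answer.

drop(2) | map_mul(6) | filter_gt(-9)

Check, running the answer program on each example:
  [18, 6, -3, 36, -4, -9] -> [-3, 36, -4, -9] -> [-18, 216, -24, -54] -> [216]
  [37, -19, -16, -9, 14, 50, 33, -36] -> [-16, -9, 14, 50, 33, -36] -> [-96, -54, 84, 300, 198, -216] -> [84, 300, 198]
  [36, -23, 49, -49, 13, 25] -> [49, -49, 13, 25] -> [294, -294, 78, 150] -> [294, 78, 150]
  [-3, 15, 24] -> [24] -> [144] -> [144]
  [27, -39, 14, -50, -41] -> [14, -50, -41] -> [84, -300, -246] -> [84]
  [37, 32, 37, 34, 7, -12, -49, -8, -16] -> [37, 34, 7, -12, -49, -8, -16] -> [222, 204, 42, -72, -294, -48, -96] -> [222, 204, 42]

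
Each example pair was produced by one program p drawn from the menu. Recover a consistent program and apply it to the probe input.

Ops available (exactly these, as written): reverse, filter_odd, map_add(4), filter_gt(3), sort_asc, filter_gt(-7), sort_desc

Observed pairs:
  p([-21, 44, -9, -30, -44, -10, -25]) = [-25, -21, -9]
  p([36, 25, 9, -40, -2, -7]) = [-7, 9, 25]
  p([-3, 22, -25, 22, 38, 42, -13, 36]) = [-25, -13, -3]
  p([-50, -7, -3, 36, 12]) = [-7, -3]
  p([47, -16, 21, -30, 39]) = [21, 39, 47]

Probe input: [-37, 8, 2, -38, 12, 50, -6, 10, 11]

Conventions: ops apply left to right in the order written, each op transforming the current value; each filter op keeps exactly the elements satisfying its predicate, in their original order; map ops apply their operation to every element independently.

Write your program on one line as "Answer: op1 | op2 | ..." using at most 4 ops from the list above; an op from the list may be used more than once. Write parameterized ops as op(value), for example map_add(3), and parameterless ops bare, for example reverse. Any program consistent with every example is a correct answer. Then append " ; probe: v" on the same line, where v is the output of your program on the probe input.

sort_desc | filter_odd | sort_asc ; probe: [-37, 11]

Check, running the answer program on each example:
  [-21, 44, -9, -30, -44, -10, -25] -> [44, -9, -10, -21, -25, -30, -44] -> [-9, -21, -25] -> [-25, -21, -9]
  [36, 25, 9, -40, -2, -7] -> [36, 25, 9, -2, -7, -40] -> [25, 9, -7] -> [-7, 9, 25]
  [-3, 22, -25, 22, 38, 42, -13, 36] -> [42, 38, 36, 22, 22, -3, -13, -25] -> [-3, -13, -25] -> [-25, -13, -3]
  [-50, -7, -3, 36, 12] -> [36, 12, -3, -7, -50] -> [-3, -7] -> [-7, -3]
  [47, -16, 21, -30, 39] -> [47, 39, 21, -16, -30] -> [47, 39, 21] -> [21, 39, 47]
  probe: [-37, 8, 2, -38, 12, 50, -6, 10, 11] -> [50, 12, 11, 10, 8, 2, -6, -37, -38] -> [11, -37] -> [-37, 11]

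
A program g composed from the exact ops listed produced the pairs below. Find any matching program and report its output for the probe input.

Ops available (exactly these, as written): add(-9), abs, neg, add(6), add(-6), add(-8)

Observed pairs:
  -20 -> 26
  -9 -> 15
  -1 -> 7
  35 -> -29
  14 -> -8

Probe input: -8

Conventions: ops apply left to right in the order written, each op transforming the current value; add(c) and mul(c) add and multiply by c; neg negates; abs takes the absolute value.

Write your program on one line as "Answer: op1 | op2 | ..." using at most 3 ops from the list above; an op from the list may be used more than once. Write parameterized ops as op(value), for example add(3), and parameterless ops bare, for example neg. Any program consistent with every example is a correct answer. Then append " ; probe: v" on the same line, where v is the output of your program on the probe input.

add(-6) | neg ; probe: 14

Check, running the answer program on each example:
  -20 -> -26 -> 26
  -9 -> -15 -> 15
  -1 -> -7 -> 7
  35 -> 29 -> -29
  14 -> 8 -> -8
  probe: -8 -> -14 -> 14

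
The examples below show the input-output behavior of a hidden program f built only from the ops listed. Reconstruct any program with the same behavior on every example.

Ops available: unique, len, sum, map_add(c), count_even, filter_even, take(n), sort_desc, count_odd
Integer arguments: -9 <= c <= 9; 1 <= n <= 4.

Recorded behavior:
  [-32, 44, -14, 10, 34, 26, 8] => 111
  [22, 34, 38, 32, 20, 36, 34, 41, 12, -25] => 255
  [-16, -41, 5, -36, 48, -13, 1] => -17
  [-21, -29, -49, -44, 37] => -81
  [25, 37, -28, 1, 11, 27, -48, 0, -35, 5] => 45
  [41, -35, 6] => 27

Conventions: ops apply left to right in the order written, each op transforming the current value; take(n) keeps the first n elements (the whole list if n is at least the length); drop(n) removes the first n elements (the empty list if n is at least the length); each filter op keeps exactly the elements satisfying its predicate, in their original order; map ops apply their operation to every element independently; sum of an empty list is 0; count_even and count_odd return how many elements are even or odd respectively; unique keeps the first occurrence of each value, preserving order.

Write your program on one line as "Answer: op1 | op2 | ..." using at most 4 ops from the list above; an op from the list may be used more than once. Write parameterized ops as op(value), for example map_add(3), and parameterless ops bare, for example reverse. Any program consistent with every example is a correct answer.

map_add(5) | unique | sum

Check, running the answer program on each example:
  [-32, 44, -14, 10, 34, 26, 8] -> [-27, 49, -9, 15, 39, 31, 13] -> [-27, 49, -9, 15, 39, 31, 13] -> 111
  [22, 34, 38, 32, 20, 36, 34, 41, 12, -25] -> [27, 39, 43, 37, 25, 41, 39, 46, 17, -20] -> [27, 39, 43, 37, 25, 41, 46, 17, -20] -> 255
  [-16, -41, 5, -36, 48, -13, 1] -> [-11, -36, 10, -31, 53, -8, 6] -> [-11, -36, 10, -31, 53, -8, 6] -> -17
  [-21, -29, -49, -44, 37] -> [-16, -24, -44, -39, 42] -> [-16, -24, -44, -39, 42] -> -81
  [25, 37, -28, 1, 11, 27, -48, 0, -35, 5] -> [30, 42, -23, 6, 16, 32, -43, 5, -30, 10] -> [30, 42, -23, 6, 16, 32, -43, 5, -30, 10] -> 45
  [41, -35, 6] -> [46, -30, 11] -> [46, -30, 11] -> 27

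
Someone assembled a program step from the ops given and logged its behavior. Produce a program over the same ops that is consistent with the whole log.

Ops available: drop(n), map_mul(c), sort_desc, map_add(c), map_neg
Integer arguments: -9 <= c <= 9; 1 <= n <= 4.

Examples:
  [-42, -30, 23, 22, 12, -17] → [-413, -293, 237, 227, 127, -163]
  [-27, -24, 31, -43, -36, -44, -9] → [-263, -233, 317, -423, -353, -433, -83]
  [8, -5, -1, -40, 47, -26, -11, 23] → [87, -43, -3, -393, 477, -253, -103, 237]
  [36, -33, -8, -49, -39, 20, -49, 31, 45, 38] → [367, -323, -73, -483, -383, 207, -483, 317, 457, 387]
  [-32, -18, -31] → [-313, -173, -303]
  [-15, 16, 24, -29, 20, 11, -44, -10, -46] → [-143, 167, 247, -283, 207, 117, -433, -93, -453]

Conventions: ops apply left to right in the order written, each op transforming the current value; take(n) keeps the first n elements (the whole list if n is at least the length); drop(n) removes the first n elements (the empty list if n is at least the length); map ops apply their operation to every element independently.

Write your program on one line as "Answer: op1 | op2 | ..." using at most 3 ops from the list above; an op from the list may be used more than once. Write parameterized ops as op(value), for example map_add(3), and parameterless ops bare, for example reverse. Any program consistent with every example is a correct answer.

map_mul(-5) | map_mul(-2) | map_add(7)

Check, running the answer program on each example:
  [-42, -30, 23, 22, 12, -17] -> [210, 150, -115, -110, -60, 85] -> [-420, -300, 230, 220, 120, -170] -> [-413, -293, 237, 227, 127, -163]
  [-27, -24, 31, -43, -36, -44, -9] -> [135, 120, -155, 215, 180, 220, 45] -> [-270, -240, 310, -430, -360, -440, -90] -> [-263, -233, 317, -423, -353, -433, -83]
  [8, -5, -1, -40, 47, -26, -11, 23] -> [-40, 25, 5, 200, -235, 130, 55, -115] -> [80, -50, -10, -400, 470, -260, -110, 230] -> [87, -43, -3, -393, 477, -253, -103, 237]
  [36, -33, -8, -49, -39, 20, -49, 31, 45, 38] -> [-180, 165, 40, 245, 195, -100, 245, -155, -225, -190] -> [360, -330, -80, -490, -390, 200, -490, 310, 450, 380] -> [367, -323, -73, -483, -383, 207, -483, 317, 457, 387]
  [-32, -18, -31] -> [160, 90, 155] -> [-320, -180, -310] -> [-313, -173, -303]
  [-15, 16, 24, -29, 20, 11, -44, -10, -46] -> [75, -80, -120, 145, -100, -55, 220, 50, 230] -> [-150, 160, 240, -290, 200, 110, -440, -100, -460] -> [-143, 167, 247, -283, 207, 117, -433, -93, -453]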